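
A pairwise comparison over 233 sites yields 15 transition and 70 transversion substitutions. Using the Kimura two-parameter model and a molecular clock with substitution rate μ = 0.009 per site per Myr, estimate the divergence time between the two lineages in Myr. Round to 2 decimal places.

P = 15/233 ≈ 0.064378 and Q = 70/233 ≈ 0.300429.
Under the Kimura two-parameter model, d = −½ ln(1 − 2P − Q) − ¼ ln(1 − 2Q).
1 − 2P − Q = 0.570815, giving −½ ln(0.570815) = 0.280345.
1 − 2Q = 0.399142, giving −¼ ln(0.399142) = 0.229610.
d = 0.280345 + 0.229610 = 0.509955.
Under a molecular clock d = 2μt, so t = d/(2μ) = 0.509955 / (2 × 0.009) = 28.33 Myr.

28.33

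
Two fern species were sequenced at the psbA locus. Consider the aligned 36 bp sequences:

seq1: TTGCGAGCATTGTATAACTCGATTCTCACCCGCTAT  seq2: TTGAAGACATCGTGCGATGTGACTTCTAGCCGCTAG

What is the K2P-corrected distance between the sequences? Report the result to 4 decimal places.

Of 36 sites, 13 differences are transitions and 4 are transversions, so P = 13/36 ≈ 0.361111 and Q = 4/36 ≈ 0.111111.
Under the Kimura two-parameter model, d = −½ ln(1 − 2P − Q) − ¼ ln(1 − 2Q).
1 − 2P − Q = 0.166667, giving −½ ln(0.166667) = 0.895879.
1 − 2Q = 0.777778, giving −¼ ln(0.777778) = 0.062829.
d = 0.895879 + 0.062829 = 0.958708.

0.9587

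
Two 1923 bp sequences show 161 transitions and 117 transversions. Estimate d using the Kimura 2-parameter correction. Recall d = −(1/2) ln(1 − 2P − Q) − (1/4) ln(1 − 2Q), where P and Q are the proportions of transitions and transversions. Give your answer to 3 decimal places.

0.162

P = 161/1923 ≈ 0.083723 and Q = 117/1923 ≈ 0.060842.
Under the Kimura two-parameter model, d = −½ ln(1 − 2P − Q) − ¼ ln(1 − 2Q).
1 − 2P − Q = 0.771712, giving −½ ln(0.771712) = 0.129572.
1 − 2Q = 0.878316, giving −¼ ln(0.878316) = 0.032437.
d = 0.129572 + 0.032437 = 0.162009.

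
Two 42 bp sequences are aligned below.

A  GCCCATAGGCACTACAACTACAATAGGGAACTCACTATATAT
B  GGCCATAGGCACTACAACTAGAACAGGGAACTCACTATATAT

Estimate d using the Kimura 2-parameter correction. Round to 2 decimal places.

0.08

Of 42 sites, 1 differences are transitions and 2 are transversions, so P = 1/42 ≈ 0.02381 and Q = 2/42 ≈ 0.047619.
Under the Kimura two-parameter model, d = −½ ln(1 − 2P − Q) − ¼ ln(1 − 2Q).
1 − 2P − Q = 0.904761, giving −½ ln(0.904761) = 0.050042.
1 − 2Q = 0.904762, giving −¼ ln(0.904762) = 0.025021.
d = 0.050042 + 0.025021 = 0.075063.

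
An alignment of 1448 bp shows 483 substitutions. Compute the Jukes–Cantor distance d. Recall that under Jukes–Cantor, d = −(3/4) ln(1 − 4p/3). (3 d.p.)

p = 483/1448 ≈ 0.333564.
d = −(3/4) ln(1 − 4p/3) = −0.75 ln(1 − 0.444752) = −0.75 ln(0.555248)
  = −0.75 × (-0.588340) = 0.441255 substitutions/site.

0.441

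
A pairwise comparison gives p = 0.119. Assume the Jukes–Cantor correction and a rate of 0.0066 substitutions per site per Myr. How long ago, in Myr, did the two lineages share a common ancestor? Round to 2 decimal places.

9.82

d = −(3/4) ln(1 − 4p/3) = −0.75 ln(1 − 0.158667) = −0.75 ln(0.841333)
  = −0.75 × (-0.172768) = 0.129576 substitutions/site.
Under a molecular clock d = 2μt, so t = d/(2μ) = 0.129576 / (2 × 0.0066) = 9.82 Myr.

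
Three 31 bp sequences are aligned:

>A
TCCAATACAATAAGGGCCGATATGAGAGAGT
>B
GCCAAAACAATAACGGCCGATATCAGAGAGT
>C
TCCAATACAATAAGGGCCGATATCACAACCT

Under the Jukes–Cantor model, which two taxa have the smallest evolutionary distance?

A and B

A–B: 4/31 differ, p = 0.129, d = 0.142.
A–C: 5/31 differ, p = 0.161, d = 0.182.
B–C: 7/31 differ, p = 0.226, d = 0.269.
The smallest distance is between A and B.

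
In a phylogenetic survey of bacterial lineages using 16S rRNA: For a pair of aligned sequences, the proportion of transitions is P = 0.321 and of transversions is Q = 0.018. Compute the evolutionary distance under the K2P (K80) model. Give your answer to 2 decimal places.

Under the Kimura two-parameter model, d = −½ ln(1 − 2P − Q) − ¼ ln(1 − 2Q).
1 − 2P − Q = 0.34, giving −½ ln(0.34) = 0.539405.
1 − 2Q = 0.964, giving −¼ ln(0.964) = 0.009166.
d = 0.539405 + 0.009166 = 0.548571.

0.55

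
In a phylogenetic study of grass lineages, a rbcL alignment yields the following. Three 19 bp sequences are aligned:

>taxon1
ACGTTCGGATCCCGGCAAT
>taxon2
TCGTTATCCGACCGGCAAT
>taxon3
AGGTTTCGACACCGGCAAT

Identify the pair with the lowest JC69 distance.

taxon1–taxon2: 7/19 differ, p = 0.368, d = 0.507.
taxon1–taxon3: 5/19 differ, p = 0.263, d = 0.324.
taxon2–taxon3: 7/19 differ, p = 0.368, d = 0.507.
The smallest distance is between taxon1 and taxon3.

taxon1 and taxon3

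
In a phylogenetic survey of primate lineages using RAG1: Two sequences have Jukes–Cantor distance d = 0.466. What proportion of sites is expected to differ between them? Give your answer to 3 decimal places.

0.347

p = (3/4)(1 − e^(−4d/3)) = 0.75 × (1 − e^(-0.621333)) = 0.75 × (1 − 0.537228) = 0.347079.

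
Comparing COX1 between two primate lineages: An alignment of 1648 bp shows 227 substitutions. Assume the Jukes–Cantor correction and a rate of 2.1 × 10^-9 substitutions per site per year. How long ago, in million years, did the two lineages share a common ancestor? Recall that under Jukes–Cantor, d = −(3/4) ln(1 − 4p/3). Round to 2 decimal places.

p = 227/1648 ≈ 0.137743.
d = −(3/4) ln(1 − 4p/3) = −0.75 ln(1 − 0.183657) = −0.75 ln(0.816343)
  = −0.75 × (-0.202921) = 0.152191 substitutions/site.
Under a molecular clock d = 2μt, so t = d/(2μ) = 0.152191 / (2 × 2.1 × 10^-9) = 36.24 million years.

36.24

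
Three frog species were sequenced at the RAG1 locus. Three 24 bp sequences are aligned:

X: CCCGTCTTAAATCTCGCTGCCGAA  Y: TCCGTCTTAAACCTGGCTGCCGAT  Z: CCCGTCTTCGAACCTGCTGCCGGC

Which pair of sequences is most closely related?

X–Y: 4/24 differ, p = 0.167, d = 0.188.
X–Z: 7/24 differ, p = 0.292, d = 0.369.
Y–Z: 8/24 differ, p = 0.333, d = 0.441.
The smallest distance is between X and Y.

X and Y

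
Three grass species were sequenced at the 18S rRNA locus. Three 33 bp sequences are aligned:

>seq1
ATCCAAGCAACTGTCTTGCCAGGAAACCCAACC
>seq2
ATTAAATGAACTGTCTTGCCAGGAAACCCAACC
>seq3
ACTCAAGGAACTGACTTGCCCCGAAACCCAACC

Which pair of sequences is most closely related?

seq1–seq2: 4/33 differ, p = 0.121, d = 0.132.
seq1–seq3: 6/33 differ, p = 0.182, d = 0.208.
seq2–seq3: 6/33 differ, p = 0.182, d = 0.208.
The smallest distance is between seq1 and seq2.

seq1 and seq2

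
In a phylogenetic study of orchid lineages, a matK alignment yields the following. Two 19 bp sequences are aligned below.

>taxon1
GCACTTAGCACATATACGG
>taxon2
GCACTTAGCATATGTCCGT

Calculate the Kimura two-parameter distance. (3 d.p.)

Of 19 sites, 2 differences are transitions and 2 are transversions, so P = 2/19 ≈ 0.105263 and Q = 2/19 ≈ 0.105263.
Under the Kimura two-parameter model, d = −½ ln(1 − 2P − Q) − ¼ ln(1 − 2Q).
1 − 2P − Q = 0.684211, giving −½ ln(0.684211) = 0.189744.
1 − 2Q = 0.789474, giving −¼ ln(0.789474) = 0.059097.
d = 0.189744 + 0.059097 = 0.248841.

0.249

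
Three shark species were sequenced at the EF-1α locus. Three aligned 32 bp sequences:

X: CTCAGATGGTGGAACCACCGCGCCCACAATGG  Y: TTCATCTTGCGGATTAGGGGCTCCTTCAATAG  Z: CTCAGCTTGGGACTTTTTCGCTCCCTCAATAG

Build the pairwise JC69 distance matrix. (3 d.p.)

X–Y: 15/32 sites differ → p = 0.46875, d = −0.75 ln(1 − 0.625) = 0.735622 ≈ 0.736.
X–Z: 13/32 sites differ → p = 0.40625, d = −0.75 ln(1 − 0.541667) = 0.585119 ≈ 0.585.
Y–Z: 10/32 sites differ → p = 0.3125, d = −0.75 ln(1 − 0.416667) = 0.404248 ≈ 0.404.

d(X,Y) = 0.736, d(X,Z) = 0.585, d(Y,Z) = 0.404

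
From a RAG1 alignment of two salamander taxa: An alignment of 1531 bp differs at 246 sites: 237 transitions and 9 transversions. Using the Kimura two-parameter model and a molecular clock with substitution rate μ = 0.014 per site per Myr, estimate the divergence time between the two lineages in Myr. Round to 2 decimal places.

P = 237/1531 ≈ 0.154801 and Q = 9/1531 ≈ 0.005879.
Under the Kimura two-parameter model, d = −½ ln(1 − 2P − Q) − ¼ ln(1 − 2Q).
1 − 2P − Q = 0.684519, giving −½ ln(0.684519) = 0.189519.
1 − 2Q = 0.988242, giving −¼ ln(0.988242) = 0.002957.
d = 0.189519 + 0.002957 = 0.192476.
Under a molecular clock d = 2μt, so t = d/(2μ) = 0.192476 / (2 × 0.014) = 6.87 Myr.

6.87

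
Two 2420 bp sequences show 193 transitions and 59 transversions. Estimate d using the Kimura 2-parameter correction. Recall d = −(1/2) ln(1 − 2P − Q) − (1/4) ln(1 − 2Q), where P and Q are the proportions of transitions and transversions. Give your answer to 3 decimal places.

0.114

P = 193/2420 ≈ 0.079752 and Q = 59/2420 ≈ 0.02438.
Under the Kimura two-parameter model, d = −½ ln(1 − 2P − Q) − ¼ ln(1 − 2Q).
1 − 2P − Q = 0.816116, giving −½ ln(0.816116) = 0.101599.
1 − 2Q = 0.95124, giving −¼ ln(0.95124) = 0.012497.
d = 0.101599 + 0.012497 = 0.114096.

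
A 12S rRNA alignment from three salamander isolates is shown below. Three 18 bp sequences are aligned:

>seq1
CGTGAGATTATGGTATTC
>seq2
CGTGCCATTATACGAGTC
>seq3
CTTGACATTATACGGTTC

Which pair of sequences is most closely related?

seq1–seq2: 6/18 differ, p = 0.333, d = 0.441.
seq1–seq3: 6/18 differ, p = 0.333, d = 0.441.
seq2–seq3: 4/18 differ, p = 0.222, d = 0.264.
The smallest distance is between seq2 and seq3.

seq2 and seq3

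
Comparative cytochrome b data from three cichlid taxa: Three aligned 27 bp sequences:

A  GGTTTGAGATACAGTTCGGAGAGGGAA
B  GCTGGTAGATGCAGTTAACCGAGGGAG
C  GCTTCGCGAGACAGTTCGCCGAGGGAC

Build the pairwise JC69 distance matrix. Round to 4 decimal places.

d(A,B) = 0.5107, d(A,C) = 0.3181, d(B,C) = 0.4408

A–B: 10/27 sites differ → p ≈ 0.37037, d = −0.75 ln(1 − 0.493827) = 0.510658 ≈ 0.5107.
A–C: 7/27 sites differ → p ≈ 0.259259, d = −0.75 ln(1 − 0.345679) = 0.318118 ≈ 0.3181.
B–C: 9/27 sites differ → p ≈ 0.333333, d = −0.75 ln(1 − 0.444444) = 0.440839 ≈ 0.4408.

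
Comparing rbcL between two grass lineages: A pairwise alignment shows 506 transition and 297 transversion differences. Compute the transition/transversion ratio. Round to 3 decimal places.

1.704

R = 506/297 = 1.703703… ≈ 1.704 (to 3 d.p.).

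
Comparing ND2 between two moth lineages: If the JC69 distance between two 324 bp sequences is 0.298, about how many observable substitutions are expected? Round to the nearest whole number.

Invert JC69: p = (3/4)(1 − e^(−4d/3)) = 0.75 × (1 − e^(-0.397333)) = 0.75 × (1 − 0.672110) = 0.245918.
Expected differing sites = pL ≈ 0.245918 × 324 = 79.677432 ≈ 80.

80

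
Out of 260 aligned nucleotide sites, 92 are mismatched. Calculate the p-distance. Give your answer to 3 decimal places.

0.354

p = 92/260 = 0.353846… ≈ 0.354 (to 3 d.p.).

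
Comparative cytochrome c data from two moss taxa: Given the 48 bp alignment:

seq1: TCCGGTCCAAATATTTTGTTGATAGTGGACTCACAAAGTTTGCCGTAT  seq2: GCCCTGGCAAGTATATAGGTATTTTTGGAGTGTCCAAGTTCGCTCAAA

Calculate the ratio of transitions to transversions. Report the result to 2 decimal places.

Transitions are A↔G and C↔T; transversions are all other mismatches.
Transitions: 4. Transversions: 18.
R = 4/18 = 0.222222… ≈ 0.22 (to 2 d.p.).

0.22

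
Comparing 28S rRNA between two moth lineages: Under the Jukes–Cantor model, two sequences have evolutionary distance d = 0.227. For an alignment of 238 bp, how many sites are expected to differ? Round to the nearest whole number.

Invert JC69: p = (3/4)(1 − e^(−4d/3)) = 0.75 × (1 − e^(-0.302667)) = 0.75 × (1 − 0.738845) = 0.195866.
Expected differing sites = pL ≈ 0.195866 × 238 = 46.616108 ≈ 47.

47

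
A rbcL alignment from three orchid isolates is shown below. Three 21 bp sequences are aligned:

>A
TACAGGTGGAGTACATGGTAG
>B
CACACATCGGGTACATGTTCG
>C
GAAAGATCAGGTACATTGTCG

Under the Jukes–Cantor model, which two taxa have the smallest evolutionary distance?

A–B: 7/21 differ, p = 0.333, d = 0.441.
A–C: 8/21 differ, p = 0.381, d = 0.532.
B–C: 6/21 differ, p = 0.286, d = 0.360.
The smallest distance is between B and C.

B and C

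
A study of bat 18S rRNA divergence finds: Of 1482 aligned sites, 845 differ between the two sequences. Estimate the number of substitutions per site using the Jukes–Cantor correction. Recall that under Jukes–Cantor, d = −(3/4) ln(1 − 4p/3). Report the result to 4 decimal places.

1.0711

p = 845/1482 ≈ 0.570175.
d = −(3/4) ln(1 − 4p/3) = −0.75 ln(1 − 0.760233) = −0.75 ln(0.239767)
  = −0.75 × (-1.428088) = 1.071066 substitutions/site.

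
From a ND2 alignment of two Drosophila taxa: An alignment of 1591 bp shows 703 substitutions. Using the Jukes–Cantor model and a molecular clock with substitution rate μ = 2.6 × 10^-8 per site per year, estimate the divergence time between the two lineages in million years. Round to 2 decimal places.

p = 703/1591 ≈ 0.44186.
d = −(3/4) ln(1 − 4p/3) = −0.75 ln(1 − 0.589147) = −0.75 ln(0.410853)
  = −0.75 × (-0.889520) = 0.667140 substitutions/site.
Under a molecular clock d = 2μt, so t = d/(2μ) = 0.667140 / (2 × 2.6 × 10^-8) = 12.83 million years.

12.83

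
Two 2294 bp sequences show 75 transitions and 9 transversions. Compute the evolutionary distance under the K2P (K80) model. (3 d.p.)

0.038

P = 75/2294 ≈ 0.032694 and Q = 9/2294 ≈ 0.003923.
Under the Kimura two-parameter model, d = −½ ln(1 − 2P − Q) − ¼ ln(1 − 2Q).
1 − 2P − Q = 0.930689, giving −½ ln(0.930689) = 0.035915.
1 − 2Q = 0.992154, giving −¼ ln(0.992154) = 0.001969.
d = 0.035915 + 0.001969 = 0.037884.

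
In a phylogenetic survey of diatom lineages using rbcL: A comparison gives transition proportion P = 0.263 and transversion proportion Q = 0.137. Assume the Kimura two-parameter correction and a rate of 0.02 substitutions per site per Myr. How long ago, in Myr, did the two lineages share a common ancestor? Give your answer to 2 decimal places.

15.60

Under the Kimura two-parameter model, d = −½ ln(1 − 2P − Q) − ¼ ln(1 − 2Q).
1 − 2P − Q = 0.337, giving −½ ln(0.337) = 0.543836.
1 − 2Q = 0.726, giving −¼ ln(0.726) = 0.080051.
d = 0.543836 + 0.080051 = 0.623887.
Under a molecular clock d = 2μt, so t = d/(2μ) = 0.623887 / (2 × 0.02) = 15.60 Myr.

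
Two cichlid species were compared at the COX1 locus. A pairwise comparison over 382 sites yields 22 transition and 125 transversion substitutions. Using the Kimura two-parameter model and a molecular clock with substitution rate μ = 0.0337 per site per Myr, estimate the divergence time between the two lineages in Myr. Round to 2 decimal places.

P = 22/382 ≈ 0.057592 and Q = 125/382 ≈ 0.327225.
Under the Kimura two-parameter model, d = −½ ln(1 − 2P − Q) − ¼ ln(1 − 2Q).
1 − 2P − Q = 0.557591, giving −½ ln(0.557591) = 0.292065.
1 − 2Q = 0.34555, giving −¼ ln(0.34555) = 0.265654.
d = 0.292065 + 0.265654 = 0.557719.
Under a molecular clock d = 2μt, so t = d/(2μ) = 0.557719 / (2 × 0.0337) = 8.27 Myr.

8.27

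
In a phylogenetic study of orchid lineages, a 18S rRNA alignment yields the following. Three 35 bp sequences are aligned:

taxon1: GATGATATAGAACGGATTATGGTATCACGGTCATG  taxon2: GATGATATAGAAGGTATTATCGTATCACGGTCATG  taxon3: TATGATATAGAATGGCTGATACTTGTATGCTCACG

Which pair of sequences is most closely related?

taxon1–taxon2: 3/35 differ, p = 0.086, d = 0.091.
taxon1–taxon3: 12/35 differ, p = 0.343, d = 0.458.
taxon2–taxon3: 13/35 differ, p = 0.371, d = 0.513.
The smallest distance is between taxon1 and taxon2.

taxon1 and taxon2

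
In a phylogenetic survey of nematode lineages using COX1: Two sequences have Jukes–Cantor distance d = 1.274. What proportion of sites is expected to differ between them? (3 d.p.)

0.613

p = (3/4)(1 − e^(−4d/3)) = 0.75 × (1 − e^(-1.698667)) = 0.75 × (1 − 0.182927) = 0.612805.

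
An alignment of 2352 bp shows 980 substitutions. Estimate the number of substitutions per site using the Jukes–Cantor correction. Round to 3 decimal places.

0.608

p = 980/2352 ≈ 0.416667.
d = −(3/4) ln(1 − 4p/3) = −0.75 ln(1 − 0.555556) = −0.75 ln(0.444444)
  = −0.75 × (-0.810931) = 0.608198 substitutions/site.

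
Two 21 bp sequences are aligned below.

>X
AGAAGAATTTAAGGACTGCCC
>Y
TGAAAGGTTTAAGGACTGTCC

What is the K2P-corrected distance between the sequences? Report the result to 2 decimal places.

Of 21 sites, 4 differences are transitions and 1 are transversions, so P = 4/21 ≈ 0.190476 and Q = 1/21 ≈ 0.047619.
Under the Kimura two-parameter model, d = −½ ln(1 − 2P − Q) − ¼ ln(1 − 2Q).
1 − 2P − Q = 0.571429, giving −½ ln(0.571429) = 0.279808.
1 − 2Q = 0.904762, giving −¼ ln(0.904762) = 0.025021.
d = 0.279808 + 0.025021 = 0.304829.

0.30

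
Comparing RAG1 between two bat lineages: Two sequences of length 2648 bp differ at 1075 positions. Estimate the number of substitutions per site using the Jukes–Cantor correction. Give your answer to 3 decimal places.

p = 1075/2648 ≈ 0.405967.
d = −(3/4) ln(1 − 4p/3) = −0.75 ln(1 − 0.541289) = −0.75 ln(0.458711)
  = −0.75 × (-0.779335) = 0.584501 substitutions/site.

0.585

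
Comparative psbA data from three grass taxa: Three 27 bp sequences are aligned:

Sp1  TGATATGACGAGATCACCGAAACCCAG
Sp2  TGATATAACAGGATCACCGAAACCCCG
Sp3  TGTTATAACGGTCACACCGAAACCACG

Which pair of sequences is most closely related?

Sp1 and Sp2

Sp1–Sp2: 4/27 differ, p = 0.148, d = 0.165.
Sp1–Sp3: 8/27 differ, p = 0.296, d = 0.377.
Sp2–Sp3: 6/27 differ, p = 0.222, d = 0.264.
The smallest distance is between Sp1 and Sp2.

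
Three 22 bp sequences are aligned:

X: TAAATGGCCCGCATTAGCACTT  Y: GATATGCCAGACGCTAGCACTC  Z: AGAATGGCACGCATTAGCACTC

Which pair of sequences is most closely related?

X and Z

X–Y: 9/22 differ, p = 0.409, d = 0.591.
X–Z: 4/22 differ, p = 0.182, d = 0.208.
Y–Z: 8/22 differ, p = 0.364, d = 0.497.
The smallest distance is between X and Z.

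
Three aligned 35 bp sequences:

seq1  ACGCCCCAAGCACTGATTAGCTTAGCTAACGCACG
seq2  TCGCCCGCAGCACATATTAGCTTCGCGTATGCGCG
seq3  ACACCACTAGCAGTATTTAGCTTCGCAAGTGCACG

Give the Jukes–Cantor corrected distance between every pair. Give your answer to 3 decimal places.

d(seq1,seq2) = 0.360, d(seq1,seq3) = 0.360, d(seq2,seq3) = 0.513

seq1–seq2: 10/35 sites differ → p ≈ 0.285714, d = −0.75 ln(1 − 0.380952) = 0.359679 ≈ 0.360.
seq1–seq3: 10/35 sites differ → p ≈ 0.285714, d = −0.75 ln(1 − 0.380952) = 0.359679 ≈ 0.360.
seq2–seq3: 13/35 sites differ → p ≈ 0.371429, d = −0.75 ln(1 − 0.495239) = 0.512753 ≈ 0.513.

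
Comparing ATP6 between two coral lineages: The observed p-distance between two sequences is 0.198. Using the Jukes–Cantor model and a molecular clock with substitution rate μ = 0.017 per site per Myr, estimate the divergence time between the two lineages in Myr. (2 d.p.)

6.76

d = −(3/4) ln(1 − 4p/3) = −0.75 ln(1 − 0.264) = −0.75 ln(0.736)
  = −0.75 × (-0.306525) = 0.229894 substitutions/site.
Under a molecular clock d = 2μt, so t = d/(2μ) = 0.229894 / (2 × 0.017) = 6.76 Myr.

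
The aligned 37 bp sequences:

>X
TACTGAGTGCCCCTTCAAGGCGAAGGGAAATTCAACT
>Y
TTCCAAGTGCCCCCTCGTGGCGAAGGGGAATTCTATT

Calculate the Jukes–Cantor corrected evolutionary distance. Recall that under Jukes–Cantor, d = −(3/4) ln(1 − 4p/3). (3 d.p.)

0.294

The sequences differ at 9 of 37 sites (2, 4, 5, 14, 17, 18, 28, 34, 36), so p = 9/37 ≈ 0.243243.
d = −(3/4) ln(1 − 4p/3) = −0.75 ln(1 − 0.324324) = −0.75 ln(0.675676)
  = −0.75 × (-0.392042) = 0.294032 substitutions/site.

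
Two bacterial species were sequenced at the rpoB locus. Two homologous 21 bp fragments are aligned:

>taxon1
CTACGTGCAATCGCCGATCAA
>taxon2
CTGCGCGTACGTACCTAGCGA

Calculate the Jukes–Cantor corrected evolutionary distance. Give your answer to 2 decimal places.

0.76

The sequences differ at 10 of 21 sites (3, 6, 8, 10, 11, 12, 13, 16, 18, 20), so p = 10/21 ≈ 0.47619.
d = −(3/4) ln(1 − 4p/3) = −0.75 ln(1 − 0.63492) = −0.75 ln(0.36508)
  = −0.75 × (-1.007639) = 0.755729 substitutions/site.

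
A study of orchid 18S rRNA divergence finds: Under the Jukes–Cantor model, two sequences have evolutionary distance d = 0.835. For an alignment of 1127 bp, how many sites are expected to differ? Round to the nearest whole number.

Invert JC69: p = (3/4)(1 − e^(−4d/3)) = 0.75 × (1 − e^(-1.113333)) = 0.75 × (1 − 0.328462) = 0.503654.
Expected differing sites = pL ≈ 0.503654 × 1127 = 567.618058 ≈ 568.

568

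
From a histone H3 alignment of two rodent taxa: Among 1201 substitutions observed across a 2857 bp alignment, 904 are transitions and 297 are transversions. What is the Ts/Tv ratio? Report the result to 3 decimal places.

3.044

R = 904/297 = 3.043771… ≈ 3.044 (to 3 d.p.).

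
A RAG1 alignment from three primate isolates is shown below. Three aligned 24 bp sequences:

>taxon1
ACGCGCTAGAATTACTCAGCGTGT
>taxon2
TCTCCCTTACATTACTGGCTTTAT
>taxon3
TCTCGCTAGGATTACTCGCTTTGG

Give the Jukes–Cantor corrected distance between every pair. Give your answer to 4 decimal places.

taxon1–taxon2: 12/24 sites differ → p = 0.5, d = −0.75 ln(1 − 0.666667) = 0.823960 ≈ 0.8240.
taxon1–taxon3: 8/24 sites differ → p ≈ 0.333333, d = −0.75 ln(1 − 0.444444) = 0.440839 ≈ 0.4408.
taxon2–taxon3: 7/24 sites differ → p ≈ 0.291667, d = −0.75 ln(1 − 0.388889) = 0.369358 ≈ 0.3694.

d(taxon1,taxon2) = 0.8240, d(taxon1,taxon3) = 0.4408, d(taxon2,taxon3) = 0.3694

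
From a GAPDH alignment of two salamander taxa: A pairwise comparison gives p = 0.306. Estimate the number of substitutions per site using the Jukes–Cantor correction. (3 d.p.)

0.393

d = −(3/4) ln(1 − 4p/3) = −0.75 ln(1 − 0.408) = −0.75 ln(0.592)
  = −0.75 × (-0.524249) = 0.393187 substitutions/site.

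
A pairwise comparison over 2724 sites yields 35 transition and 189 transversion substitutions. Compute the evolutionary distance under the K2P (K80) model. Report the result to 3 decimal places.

P = 35/2724 ≈ 0.012849 and Q = 189/2724 ≈ 0.069383.
Under the Kimura two-parameter model, d = −½ ln(1 − 2P − Q) − ¼ ln(1 − 2Q).
1 − 2P − Q = 0.904919, giving −½ ln(0.904919) = 0.049955.
1 − 2Q = 0.861234, giving −¼ ln(0.861234) = 0.037347.
d = 0.049955 + 0.037347 = 0.087302.

0.087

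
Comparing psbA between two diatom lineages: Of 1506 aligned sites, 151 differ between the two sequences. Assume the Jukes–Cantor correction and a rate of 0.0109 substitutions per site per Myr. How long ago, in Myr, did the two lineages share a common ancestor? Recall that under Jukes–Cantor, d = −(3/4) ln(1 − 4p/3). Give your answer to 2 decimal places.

p = 151/1506 ≈ 0.100266.
d = −(3/4) ln(1 − 4p/3) = −0.75 ln(1 − 0.133688) = −0.75 ln(0.866312)
  = −0.75 × (-0.143510) = 0.107633 substitutions/site.
Under a molecular clock d = 2μt, so t = d/(2μ) = 0.107633 / (2 × 0.0109) = 4.94 Myr.

4.94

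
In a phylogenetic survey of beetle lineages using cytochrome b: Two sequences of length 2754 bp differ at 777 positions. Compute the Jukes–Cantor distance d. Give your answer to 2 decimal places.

p = 777/2754 ≈ 0.282135.
d = −(3/4) ln(1 − 4p/3) = −0.75 ln(1 − 0.37618) = −0.75 ln(0.62382)
  = −0.75 × (-0.471893) = 0.353920 substitutions/site.

0.35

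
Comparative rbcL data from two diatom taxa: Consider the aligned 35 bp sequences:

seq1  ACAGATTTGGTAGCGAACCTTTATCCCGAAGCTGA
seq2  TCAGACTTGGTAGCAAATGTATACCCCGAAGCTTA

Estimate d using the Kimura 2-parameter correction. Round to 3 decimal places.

Of 35 sites, 4 differences are transitions and 4 are transversions, so P = 4/35 ≈ 0.114286 and Q = 4/35 ≈ 0.114286.
Under the Kimura two-parameter model, d = −½ ln(1 − 2P − Q) − ¼ ln(1 − 2Q).
1 − 2P − Q = 0.657142, giving −½ ln(0.657142) = 0.209928.
1 − 2Q = 0.771428, giving −¼ ln(0.771428) = 0.064878.
d = 0.209928 + 0.064878 = 0.274806.

0.275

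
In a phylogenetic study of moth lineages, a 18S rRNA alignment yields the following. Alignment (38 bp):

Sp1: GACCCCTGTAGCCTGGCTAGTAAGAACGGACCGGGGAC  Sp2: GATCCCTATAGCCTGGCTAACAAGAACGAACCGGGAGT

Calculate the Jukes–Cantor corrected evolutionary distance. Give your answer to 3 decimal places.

0.247

The sequences differ at 8 of 38 sites (3, 8, 20, 21, 29, 36, 37, 38), so p = 8/38 ≈ 0.210526.
d = −(3/4) ln(1 − 4p/3) = −0.75 ln(1 − 0.280701) = −0.75 ln(0.719299)
  = −0.75 × (-0.329478) = 0.247109 substitutions/site.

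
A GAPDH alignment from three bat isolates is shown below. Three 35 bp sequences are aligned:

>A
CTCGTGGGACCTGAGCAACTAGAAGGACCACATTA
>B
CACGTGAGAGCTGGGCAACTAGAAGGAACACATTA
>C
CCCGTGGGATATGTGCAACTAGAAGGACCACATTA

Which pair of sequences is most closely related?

A–B: 5/35 differ, p = 0.143, d = 0.158.
A–C: 4/35 differ, p = 0.114, d = 0.124.
B–C: 6/35 differ, p = 0.171, d = 0.195.
The smallest distance is between A and C.

A and C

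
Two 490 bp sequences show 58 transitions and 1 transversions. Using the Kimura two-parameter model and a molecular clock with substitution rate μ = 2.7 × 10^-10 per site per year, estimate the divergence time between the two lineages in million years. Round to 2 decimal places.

254.51

P = 58/490 ≈ 0.118367 and Q = 1/490 ≈ 0.002041.
Under the Kimura two-parameter model, d = −½ ln(1 − 2P − Q) − ¼ ln(1 − 2Q).
1 − 2P − Q = 0.761225, giving −½ ln(0.761225) = 0.136413.
1 − 2Q = 0.995918, giving −¼ ln(0.995918) = 0.001023.
d = 0.136413 + 0.001023 = 0.137436.
Under a molecular clock d = 2μt, so t = d/(2μ) = 0.137436 / (2 × 2.7 × 10^-10) = 254.51 million years.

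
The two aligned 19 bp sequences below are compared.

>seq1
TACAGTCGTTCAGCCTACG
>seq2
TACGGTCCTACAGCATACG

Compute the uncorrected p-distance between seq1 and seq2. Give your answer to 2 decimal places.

The sequences differ at 4 of 19 positions (sites 4, 8, 10, 15).
p = 4/19 = 0.210526… ≈ 0.21 (to 2 d.p.).

0.21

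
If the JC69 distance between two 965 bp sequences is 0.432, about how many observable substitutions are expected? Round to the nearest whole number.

317

Invert JC69: p = (3/4)(1 − e^(−4d/3)) = 0.75 × (1 − e^(-0.576)) = 0.75 × (1 − 0.562142) = 0.328394.
Expected differing sites = pL ≈ 0.328394 × 965 = 316.90021 ≈ 317.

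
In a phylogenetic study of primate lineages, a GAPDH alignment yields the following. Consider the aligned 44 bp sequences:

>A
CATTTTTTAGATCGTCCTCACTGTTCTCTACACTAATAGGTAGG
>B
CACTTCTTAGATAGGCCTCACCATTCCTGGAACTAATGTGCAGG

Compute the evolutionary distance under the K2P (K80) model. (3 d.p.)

0.434

Of 44 sites, 9 differences are transitions and 5 are transversions, so P = 9/44 ≈ 0.204545 and Q = 5/44 ≈ 0.113636.
Under the Kimura two-parameter model, d = −½ ln(1 − 2P − Q) − ¼ ln(1 − 2Q).
1 − 2P − Q = 0.477274, giving −½ ln(0.477274) = 0.369832.
1 − 2Q = 0.772728, giving −¼ ln(0.772728) = 0.064457.
d = 0.369832 + 0.064457 = 0.434289.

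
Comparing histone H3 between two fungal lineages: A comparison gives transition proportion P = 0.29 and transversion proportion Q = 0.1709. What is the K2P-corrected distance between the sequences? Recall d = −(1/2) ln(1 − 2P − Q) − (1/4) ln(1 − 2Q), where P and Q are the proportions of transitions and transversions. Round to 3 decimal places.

0.800

Under the Kimura two-parameter model, d = −½ ln(1 − 2P − Q) − ¼ ln(1 − 2Q).
1 − 2P − Q = 0.2491, giving −½ ln(0.2491) = 0.694950.
1 − 2Q = 0.6582, giving −¼ ln(0.6582) = 0.104562.
d = 0.694950 + 0.104562 = 0.799512.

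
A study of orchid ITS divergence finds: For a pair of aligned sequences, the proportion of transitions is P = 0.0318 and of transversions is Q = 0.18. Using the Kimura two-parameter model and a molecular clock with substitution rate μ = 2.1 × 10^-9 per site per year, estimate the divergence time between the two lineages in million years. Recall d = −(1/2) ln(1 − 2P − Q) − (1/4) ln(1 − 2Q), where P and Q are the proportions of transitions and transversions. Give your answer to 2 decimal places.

Under the Kimura two-parameter model, d = −½ ln(1 − 2P − Q) − ¼ ln(1 − 2Q).
1 − 2P − Q = 0.7564, giving −½ ln(0.7564) = 0.139592.
1 − 2Q = 0.64, giving −¼ ln(0.64) = 0.111572.
d = 0.139592 + 0.111572 = 0.251164.
Under a molecular clock d = 2μt, so t = d/(2μ) = 0.251164 / (2 × 2.1 × 10^-9) = 59.80 million years.

59.80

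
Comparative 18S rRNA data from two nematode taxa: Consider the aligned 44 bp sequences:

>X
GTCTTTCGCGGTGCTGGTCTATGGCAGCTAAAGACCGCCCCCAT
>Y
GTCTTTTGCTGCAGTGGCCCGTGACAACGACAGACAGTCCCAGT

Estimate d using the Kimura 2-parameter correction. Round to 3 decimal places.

0.527

Of 44 sites, 10 differences are transitions and 6 are transversions, so P = 10/44 ≈ 0.227273 and Q = 6/44 ≈ 0.136364.
Under the Kimura two-parameter model, d = −½ ln(1 − 2P − Q) − ¼ ln(1 − 2Q).
1 − 2P − Q = 0.40909, giving −½ ln(0.40909) = 0.446910.
1 − 2Q = 0.727272, giving −¼ ln(0.727272) = 0.079614.
d = 0.446910 + 0.079614 = 0.526524.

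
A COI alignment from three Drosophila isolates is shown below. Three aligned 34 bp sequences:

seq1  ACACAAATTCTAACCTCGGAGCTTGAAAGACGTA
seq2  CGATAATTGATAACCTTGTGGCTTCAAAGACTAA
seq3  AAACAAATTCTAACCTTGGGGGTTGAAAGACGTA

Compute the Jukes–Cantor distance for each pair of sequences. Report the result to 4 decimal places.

d(seq1,seq2) = 0.4770, d(seq1,seq3) = 0.1280, d(seq2,seq3) = 0.4234

seq1–seq2: 12/34 sites differ → p ≈ 0.352941, d = −0.75 ln(1 − 0.470588) = 0.476991 ≈ 0.4770.
seq1–seq3: 4/34 sites differ → p ≈ 0.117647, d = −0.75 ln(1 − 0.156863) = 0.127969 ≈ 0.1280.
seq2–seq3: 11/34 sites differ → p ≈ 0.323529, d = −0.75 ln(1 − 0.431372) = 0.423397 ≈ 0.4234.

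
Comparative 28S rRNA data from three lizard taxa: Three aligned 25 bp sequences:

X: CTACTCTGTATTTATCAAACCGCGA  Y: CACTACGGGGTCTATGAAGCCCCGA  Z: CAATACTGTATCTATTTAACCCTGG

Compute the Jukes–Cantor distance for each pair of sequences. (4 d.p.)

X–Y: 11/25 sites differ → p = 0.44, d = −0.75 ln(1 − 0.586667) = 0.662626 ≈ 0.6626.
X–Z: 9/25 sites differ → p = 0.36, d = −0.75 ln(1 − 0.48) = 0.490445 ≈ 0.4904.
Y–Z: 9/25 sites differ → p = 0.36, d = −0.75 ln(1 − 0.48) = 0.490445 ≈ 0.4904.

d(X,Y) = 0.6626, d(X,Z) = 0.4904, d(Y,Z) = 0.4904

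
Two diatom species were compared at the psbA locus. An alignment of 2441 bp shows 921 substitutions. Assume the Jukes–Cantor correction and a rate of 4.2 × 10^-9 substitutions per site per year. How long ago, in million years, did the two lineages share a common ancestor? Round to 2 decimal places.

p = 921/2441 ≈ 0.377304.
d = −(3/4) ln(1 − 4p/3) = −0.75 ln(1 − 0.503072) = −0.75 ln(0.496928)
  = −0.75 × (-0.699310) = 0.524483 substitutions/site.
Under a molecular clock d = 2μt, so t = d/(2μ) = 0.524483 / (2 × 4.2 × 10^-9) = 62.44 million years.

62.44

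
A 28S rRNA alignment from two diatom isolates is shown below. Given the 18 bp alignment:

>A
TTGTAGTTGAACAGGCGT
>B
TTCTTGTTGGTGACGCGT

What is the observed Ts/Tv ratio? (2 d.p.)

0.20

Transitions are A↔G and C↔T; transversions are all other mismatches.
Transitions: 1. Transversions: 5.
R = 1/5 = 0.20.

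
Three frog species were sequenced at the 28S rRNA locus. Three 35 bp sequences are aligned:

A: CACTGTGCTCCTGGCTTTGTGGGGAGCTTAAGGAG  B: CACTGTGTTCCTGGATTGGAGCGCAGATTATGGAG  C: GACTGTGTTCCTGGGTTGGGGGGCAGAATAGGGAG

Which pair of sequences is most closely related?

B and C

A–B: 8/35 differ, p = 0.229, d = 0.273.
A–C: 9/35 differ, p = 0.257, d = 0.315.
B–C: 6/35 differ, p = 0.171, d = 0.195.
The smallest distance is between B and C.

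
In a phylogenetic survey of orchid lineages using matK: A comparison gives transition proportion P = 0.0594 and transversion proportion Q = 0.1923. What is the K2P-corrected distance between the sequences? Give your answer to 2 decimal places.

Under the Kimura two-parameter model, d = −½ ln(1 − 2P − Q) − ¼ ln(1 − 2Q).
1 − 2P − Q = 0.6889, giving −½ ln(0.6889) = 0.186330.
1 − 2Q = 0.6154, giving −¼ ln(0.6154) = 0.121371.
d = 0.186330 + 0.121371 = 0.307701.

0.31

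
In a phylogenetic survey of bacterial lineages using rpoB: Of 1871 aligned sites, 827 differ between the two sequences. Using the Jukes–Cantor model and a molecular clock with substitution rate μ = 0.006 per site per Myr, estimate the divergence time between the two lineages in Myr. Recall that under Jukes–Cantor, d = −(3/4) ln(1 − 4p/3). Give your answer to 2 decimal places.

55.63

p = 827/1871 ≈ 0.44201.
d = −(3/4) ln(1 − 4p/3) = −0.75 ln(1 − 0.589347) = −0.75 ln(0.410653)
  = −0.75 × (-0.890007) = 0.667505 substitutions/site.
Under a molecular clock d = 2μt, so t = d/(2μ) = 0.667505 / (2 × 0.006) = 55.63 Myr.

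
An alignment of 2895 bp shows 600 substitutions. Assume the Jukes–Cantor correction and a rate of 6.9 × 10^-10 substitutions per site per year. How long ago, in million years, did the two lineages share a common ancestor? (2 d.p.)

p = 600/2895 ≈ 0.207254.
d = −(3/4) ln(1 − 4p/3) = −0.75 ln(1 − 0.276339) = −0.75 ln(0.723661)
  = −0.75 × (-0.323432) = 0.242574 substitutions/site.
Under a molecular clock d = 2μt, so t = d/(2μ) = 0.242574 / (2 × 6.9 × 10^-10) = 175.78 million years.

175.78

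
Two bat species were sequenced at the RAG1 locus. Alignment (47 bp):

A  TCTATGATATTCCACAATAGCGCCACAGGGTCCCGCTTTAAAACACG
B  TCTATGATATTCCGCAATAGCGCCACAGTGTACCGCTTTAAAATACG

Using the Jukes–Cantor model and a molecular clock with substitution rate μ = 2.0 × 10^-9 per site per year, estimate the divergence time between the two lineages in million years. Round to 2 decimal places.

The sequences differ at 4 of 47 sites (14, 29, 32, 44), so p = 4/47 ≈ 0.085106.
d = −(3/4) ln(1 − 4p/3) = −0.75 ln(1 − 0.113475) = −0.75 ln(0.886525)
  = −0.75 × (-0.120446) = 0.090335 substitutions/site.
Under a molecular clock d = 2μt, so t = d/(2μ) = 0.090335 / (2 × 2.0 × 10^-9) = 22.58 million years.

22.58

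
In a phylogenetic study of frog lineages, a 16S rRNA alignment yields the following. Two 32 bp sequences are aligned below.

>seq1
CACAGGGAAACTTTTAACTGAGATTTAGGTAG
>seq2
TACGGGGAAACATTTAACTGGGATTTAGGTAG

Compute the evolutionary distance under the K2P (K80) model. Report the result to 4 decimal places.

0.1396

Of 32 sites, 3 differences are transitions and 1 are transversions, so P = 3/32 = 0.09375 and Q = 1/32 = 0.03125.
Under the Kimura two-parameter model, d = −½ ln(1 − 2P − Q) − ¼ ln(1 − 2Q).
1 − 2P − Q = 0.78125, giving −½ ln(0.78125) = 0.123430.
1 − 2Q = 0.9375, giving −¼ ln(0.9375) = 0.016135.
d = 0.123430 + 0.016135 = 0.139565.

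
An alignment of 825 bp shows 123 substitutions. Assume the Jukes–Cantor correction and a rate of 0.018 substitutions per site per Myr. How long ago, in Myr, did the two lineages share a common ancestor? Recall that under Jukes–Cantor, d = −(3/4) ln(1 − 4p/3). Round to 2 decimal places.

p = 123/825 ≈ 0.149091.
d = −(3/4) ln(1 − 4p/3) = −0.75 ln(1 − 0.198788) = −0.75 ln(0.801212)
  = −0.75 × (-0.221630) = 0.166223 substitutions/site.
Under a molecular clock d = 2μt, so t = d/(2μ) = 0.166223 / (2 × 0.018) = 4.62 Myr.

4.62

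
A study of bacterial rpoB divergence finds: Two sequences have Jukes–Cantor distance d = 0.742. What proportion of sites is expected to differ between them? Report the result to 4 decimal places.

0.4711

p = (3/4)(1 − e^(−4d/3)) = 0.75 × (1 − e^(-0.989333)) = 0.75 × (1 − 0.371825) = 0.471131.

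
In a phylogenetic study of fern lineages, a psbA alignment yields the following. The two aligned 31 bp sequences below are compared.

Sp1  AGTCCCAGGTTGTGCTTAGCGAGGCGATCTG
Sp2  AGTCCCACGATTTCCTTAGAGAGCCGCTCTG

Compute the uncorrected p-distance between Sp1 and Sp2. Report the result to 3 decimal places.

0.226

The sequences differ at 7 of 31 positions (sites 8, 10, 12, 14, 20, 24, 27).
p = 7/31 = 0.225806… ≈ 0.226 (to 3 d.p.).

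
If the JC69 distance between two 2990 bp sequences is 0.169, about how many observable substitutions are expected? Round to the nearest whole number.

452

Invert JC69: p = (3/4)(1 − e^(−4d/3)) = 0.75 × (1 − e^(-0.225333)) = 0.75 × (1 − 0.798250) = 0.151313.
Expected differing sites = pL ≈ 0.151313 × 2990 = 452.42587 ≈ 452.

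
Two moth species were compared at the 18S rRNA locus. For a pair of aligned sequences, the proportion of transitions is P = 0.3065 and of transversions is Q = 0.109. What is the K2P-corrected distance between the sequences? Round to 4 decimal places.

0.7015

Under the Kimura two-parameter model, d = −½ ln(1 − 2P − Q) − ¼ ln(1 − 2Q).
1 − 2P − Q = 0.278, giving −½ ln(0.278) = 0.640067.
1 − 2Q = 0.782, giving −¼ ln(0.782) = 0.061475.
d = 0.640067 + 0.061475 = 0.701542.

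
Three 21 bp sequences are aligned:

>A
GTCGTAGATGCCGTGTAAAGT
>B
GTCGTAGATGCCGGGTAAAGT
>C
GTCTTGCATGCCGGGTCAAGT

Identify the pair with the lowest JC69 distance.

A and B

A–B: 1/21 differ, p = 0.048, d = 0.049.
A–C: 5/21 differ, p = 0.238, d = 0.286.
B–C: 4/21 differ, p = 0.190, d = 0.220.
The smallest distance is between A and B.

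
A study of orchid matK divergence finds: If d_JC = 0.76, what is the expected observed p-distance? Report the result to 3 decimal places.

p = (3/4)(1 − e^(−4d/3)) = 0.75 × (1 − e^(-1.013333)) = 0.75 × (1 − 0.363007) = 0.477745.

0.478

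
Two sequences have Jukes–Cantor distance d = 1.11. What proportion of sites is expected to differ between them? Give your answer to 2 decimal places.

p = (3/4)(1 − e^(−4d/3)) = 0.75 × (1 − e^(-1.48)) = 0.75 × (1 − 0.227638) = 0.579272.

0.58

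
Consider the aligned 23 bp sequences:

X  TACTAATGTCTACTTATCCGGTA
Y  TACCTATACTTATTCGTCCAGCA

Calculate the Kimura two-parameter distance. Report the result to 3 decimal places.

0.897

Of 23 sites, 9 differences are transitions and 1 are transversions, so P = 9/23 ≈ 0.391304 and Q = 1/23 ≈ 0.043478.
Under the Kimura two-parameter model, d = −½ ln(1 − 2P − Q) − ¼ ln(1 − 2Q).
1 − 2P − Q = 0.173914, giving −½ ln(0.173914) = 0.874597.
1 − 2Q = 0.913044, giving −¼ ln(0.913044) = 0.022743.
d = 0.874597 + 0.022743 = 0.897340.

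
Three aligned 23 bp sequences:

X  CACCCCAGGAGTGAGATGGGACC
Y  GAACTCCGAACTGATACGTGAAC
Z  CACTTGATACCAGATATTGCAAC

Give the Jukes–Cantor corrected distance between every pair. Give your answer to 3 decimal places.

X–Y: 10/23 sites differ → p ≈ 0.434783, d = −0.75 ln(1 − 0.579711) = 0.650110 ≈ 0.650.
X–Z: 12/23 sites differ → p ≈ 0.521739, d = −0.75 ln(1 − 0.695652) = 0.892188 ≈ 0.892.
Y–Z: 12/23 sites differ → p ≈ 0.521739, d = −0.75 ln(1 − 0.695652) = 0.892188 ≈ 0.892.

d(X,Y) = 0.650, d(X,Z) = 0.892, d(Y,Z) = 0.892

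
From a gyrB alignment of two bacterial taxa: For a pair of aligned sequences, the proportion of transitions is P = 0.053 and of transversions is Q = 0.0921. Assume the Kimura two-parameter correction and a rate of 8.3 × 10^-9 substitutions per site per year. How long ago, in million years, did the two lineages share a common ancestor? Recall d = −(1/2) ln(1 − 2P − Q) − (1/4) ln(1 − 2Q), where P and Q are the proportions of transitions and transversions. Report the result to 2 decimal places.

Under the Kimura two-parameter model, d = −½ ln(1 − 2P − Q) − ¼ ln(1 − 2Q).
1 − 2P − Q = 0.8019, giving −½ ln(0.8019) = 0.110386.
1 − 2Q = 0.8158, giving −¼ ln(0.8158) = 0.050897.
d = 0.110386 + 0.050897 = 0.161283.
Under a molecular clock d = 2μt, so t = d/(2μ) = 0.161283 / (2 × 8.3 × 10^-9) = 9.72 million years.

9.72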